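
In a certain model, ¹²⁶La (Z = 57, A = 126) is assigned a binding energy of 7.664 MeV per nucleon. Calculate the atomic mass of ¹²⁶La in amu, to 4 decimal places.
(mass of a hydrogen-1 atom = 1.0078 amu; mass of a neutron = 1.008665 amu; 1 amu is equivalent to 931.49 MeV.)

126.0058 amu

Total binding energy = 126 × 7.664 = 965.664 MeV
Mass defect = 965.664 MeV / (931.49 MeV/amu) = 1.036687 amu
Constituent mass = 57(1.0078) + 69(1.008665) = 127.042485 amu
Atomic mass = 127.042485 − 1.036687 = 126.005798 amu ≈ 126.0058 amu (to 4 decimal places)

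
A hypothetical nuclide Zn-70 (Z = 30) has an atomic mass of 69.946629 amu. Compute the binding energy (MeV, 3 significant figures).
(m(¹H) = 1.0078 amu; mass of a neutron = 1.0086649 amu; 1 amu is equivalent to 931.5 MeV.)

591 MeV

The nucleus contains 30 protons and 70 − 30 = 40 neutrons.
Mass of separated nucleons = 30(1.0078) + 40(1.0086649) = 30.2340 + 40.3465960 = 70.5805960 amu
Δm = 70.5805960 − 69.946629 = 0.6339670 amu
Binding energy = Δm·c² = 0.6339670 × 931.5 MeV/amu = 590.540 MeV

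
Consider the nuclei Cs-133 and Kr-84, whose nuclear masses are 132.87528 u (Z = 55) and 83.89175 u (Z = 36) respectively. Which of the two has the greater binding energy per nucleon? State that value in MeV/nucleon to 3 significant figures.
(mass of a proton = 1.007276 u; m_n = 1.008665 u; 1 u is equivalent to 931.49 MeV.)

Cs-133: Σm = 55(1.007276) + 78(1.008665) = 134.076050 u; Δm = 1.200770 u; E_B = 1118.5 MeV; E_B/A = 8.410 MeV
Kr-84: Σm = 36(1.007276) + 48(1.008665) = 84.677856 u; Δm = 0.786106 u; E_B = 732.25 MeV; E_B/A = 8.717 MeV
Kr-84 has the higher binding energy per nucleon, so it is the more tightly bound nucleus.

Kr-84; 8.72 MeV/nucleon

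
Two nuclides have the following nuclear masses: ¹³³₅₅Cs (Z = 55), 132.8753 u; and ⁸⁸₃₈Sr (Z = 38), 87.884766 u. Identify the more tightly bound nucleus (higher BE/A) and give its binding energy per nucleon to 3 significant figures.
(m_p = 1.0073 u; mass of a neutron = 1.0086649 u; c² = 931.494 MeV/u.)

⁸⁸₃₈Sr; 8.74 MeV/nucleon

¹³³₅₅Cs: Σm = 55(1.0073) + 78(1.0086649) = 134.0773622 u; Δm = 1.2020622 u; E_B = 1119.7 MeV; E_B/A = 8.419 MeV
⁸⁸₃₈Sr: Σm = 38(1.0073) + 50(1.0086649) = 88.7106450 u; Δm = 0.8258790 u; E_B = 769.30 MeV; E_B/A = 8.742 MeV
⁸⁸₃₈Sr has the higher binding energy per nucleon, so it is the more tightly bound nucleus.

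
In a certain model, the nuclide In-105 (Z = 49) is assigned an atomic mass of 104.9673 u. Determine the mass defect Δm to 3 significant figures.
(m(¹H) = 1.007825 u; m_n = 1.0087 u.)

0.903 u

Z = 49, so N = A − Z = 105 − 49 = 56.
Total constituent mass: 49 × 1.007825 + 56 × 1.0087 = 105.870625 u
Δm = 105.870625 − 104.9673 = 0.903325 u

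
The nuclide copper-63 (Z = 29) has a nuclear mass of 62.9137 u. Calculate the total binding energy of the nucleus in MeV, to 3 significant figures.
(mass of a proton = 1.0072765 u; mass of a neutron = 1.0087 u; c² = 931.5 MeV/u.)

552 MeV

The nucleus contains 29 protons and 63 − 29 = 34 neutrons.
Total constituent mass: 29 × 1.0072765 + 34 × 1.0087 = 63.5068185 u
Mass defect Δm = 63.5068185 − 62.9137 = 0.5931185 u
Binding energy = Δm·c² = 0.5931185 × 931.5 MeV/u = 552.490 MeV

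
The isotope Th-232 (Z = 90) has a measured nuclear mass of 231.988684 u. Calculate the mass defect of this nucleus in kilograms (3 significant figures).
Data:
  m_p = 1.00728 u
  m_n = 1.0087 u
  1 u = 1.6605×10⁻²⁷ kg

With 90 protons and 142 neutrons (A = 232):
Total constituent mass: 90 × 1.00728 + 142 × 1.0087 = 233.89060 u
Mass defect Δm = 233.89060 − 231.988684 = 1.901916 u
In SI units: 1.901916 u × 1.6605×10⁻²⁷ kg/u = 3.1581e-27 kg

3.16e-27 kg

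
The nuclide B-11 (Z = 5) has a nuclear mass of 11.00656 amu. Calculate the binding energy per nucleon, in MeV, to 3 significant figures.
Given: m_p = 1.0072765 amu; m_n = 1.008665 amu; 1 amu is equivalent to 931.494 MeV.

6.93 MeV/nucleon

Z = 5, so N = A − Z = 11 − 5 = 6.
Mass of separated nucleons = 5(1.0072765) + 6(1.008665) = 5.0363825 + 6.051990 = 11.0883725 amu
Mass defect Δm = 11.0883725 − 11.00656 = 0.0818125 amu
E_B = 0.0818125 × 931.494 = 76.2079 MeV
BE/A = 76.2079 MeV / 11 = 6.928 MeV/nucleon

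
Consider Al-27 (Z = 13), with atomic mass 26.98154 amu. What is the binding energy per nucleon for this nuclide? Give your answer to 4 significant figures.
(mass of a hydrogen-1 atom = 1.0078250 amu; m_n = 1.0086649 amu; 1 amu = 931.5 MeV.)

The nucleus contains 13 protons and 27 − 13 = 14 neutrons.
Σm = 13·m(¹H) + 14·m_n = 13.1017250 + 14.1213086 = 27.2230336 amu
Mass defect Δm = 27.2230336 − 26.98154 = 0.2414936 amu
Converting to energy: 0.2414936 amu × 931.5 MeV/amu = 224.951 MeV
Dividing by A = 27 gives 8.332 MeV per nucleon.

8.332 MeV/nucleon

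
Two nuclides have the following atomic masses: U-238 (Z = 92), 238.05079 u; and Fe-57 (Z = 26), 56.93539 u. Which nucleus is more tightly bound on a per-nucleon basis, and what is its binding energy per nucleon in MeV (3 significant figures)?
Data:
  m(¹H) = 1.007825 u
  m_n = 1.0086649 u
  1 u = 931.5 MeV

Fe-57; 8.77 MeV/nucleon

U-238: Σm = 92(1.007825) + 146(1.0086649) = 239.9849754 u; Δm = 1.9341854 u; E_B = 1801.7 MeV; E_B/A = 7.570 MeV
Fe-57: Σm = 26(1.007825) + 31(1.0086649) = 57.4720619 u; Δm = 0.5366719 u; E_B = 499.91 MeV; E_B/A = 8.770 MeV
Fe-57 has the higher binding energy per nucleon, so it is the more tightly bound nucleus.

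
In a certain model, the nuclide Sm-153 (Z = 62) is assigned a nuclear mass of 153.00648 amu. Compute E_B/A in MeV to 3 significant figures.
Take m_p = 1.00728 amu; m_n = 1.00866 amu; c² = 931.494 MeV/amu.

Mass of separated nucleons = 62(1.00728) + 91(1.00866) = 62.45136 + 91.78806 = 154.23942 amu
Δm = 154.23942 − 153.00648 = 1.23294 amu
E_B = 1.23294 × 931.494 = 1148.48 MeV
BE/A = 1148.48 MeV / 153 = 7.506 MeV/nucleon

7.51 MeV/nucleon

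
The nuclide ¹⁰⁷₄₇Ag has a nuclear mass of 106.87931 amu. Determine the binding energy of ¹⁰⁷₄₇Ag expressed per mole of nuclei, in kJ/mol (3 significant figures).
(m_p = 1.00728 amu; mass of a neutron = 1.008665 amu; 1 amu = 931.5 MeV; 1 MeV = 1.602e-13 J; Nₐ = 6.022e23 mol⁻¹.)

Σm = 47·m_p + 60·m_n = 47.34216 + 60.519900 = 107.862060 amu
Δm = 107.862060 − 106.87931 = 0.982750 amu
Converting to energy: 0.982750 amu × 931.5 MeV/amu = 915.432 MeV
Per nucleus in joules: 915.432 MeV × 1.602e-13 J/MeV = 1.4665e-10 J
Per mole: 1.4665e-10 J × 6.022e23 mol⁻¹ = 8.8313e+13 J/mol

8.83e+10 kJ/mol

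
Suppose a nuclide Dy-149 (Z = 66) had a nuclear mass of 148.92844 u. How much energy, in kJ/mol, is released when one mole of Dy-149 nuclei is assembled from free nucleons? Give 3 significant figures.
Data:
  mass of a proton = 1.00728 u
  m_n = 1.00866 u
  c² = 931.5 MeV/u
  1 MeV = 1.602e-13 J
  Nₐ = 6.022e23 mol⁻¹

The nucleus contains 66 protons and 149 − 66 = 83 neutrons.
Total constituent mass: 66 × 1.00728 + 83 × 1.00866 = 150.19926 u
Δm = 150.19926 − 148.92844 = 1.27082 u
E_B = 1.27082 × 931.5 = 1183.77 MeV
Per nucleus in joules: 1183.77 MeV × 1.602e-13 J/MeV = 1.8964e-10 J
Per mole: 1.8964e-10 J × 6.022e23 mol⁻¹ = 1.1420e+14 J/mol

1.14e+11 kJ/mol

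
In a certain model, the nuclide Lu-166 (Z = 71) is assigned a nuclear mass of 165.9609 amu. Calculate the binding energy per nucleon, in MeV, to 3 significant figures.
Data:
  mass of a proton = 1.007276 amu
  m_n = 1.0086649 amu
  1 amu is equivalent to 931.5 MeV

Z = 71, so N = A − Z = 166 − 71 = 95.
Σm = 71·m_p + 95·m_n = 71.516596 + 95.8231655 = 167.3397615 amu
Mass defect Δm = 167.3397615 − 165.9609 = 1.3788615 amu
Binding energy = Δm·c² = 1.3788615 × 931.5 MeV/amu = 1284.41 MeV
Per nucleon: 1284.41 / 166 = 7.737 MeV

7.74 MeV/nucleon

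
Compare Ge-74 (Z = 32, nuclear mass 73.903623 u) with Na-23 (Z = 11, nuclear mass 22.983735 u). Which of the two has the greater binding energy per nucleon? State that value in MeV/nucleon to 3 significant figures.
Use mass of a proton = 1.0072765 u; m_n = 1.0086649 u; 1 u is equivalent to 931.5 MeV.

Ge-74; 8.73 MeV/nucleon

Ge-74: Σm = 32(1.0072765) + 42(1.0086649) = 74.5967738 u; Δm = 0.6931508 u; E_B = 645.67 MeV; E_B/A = 8.725 MeV
Na-23: Σm = 11(1.0072765) + 12(1.0086649) = 23.1840203 u; Δm = 0.2002853 u; E_B = 186.57 MeV; E_B/A = 8.112 MeV
Ge-74 has the higher binding energy per nucleon, so it is the more tightly bound nucleus.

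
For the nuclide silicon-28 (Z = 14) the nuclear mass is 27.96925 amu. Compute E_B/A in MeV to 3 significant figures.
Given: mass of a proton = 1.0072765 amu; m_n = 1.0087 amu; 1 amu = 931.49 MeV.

Mass of separated nucleons = 14(1.0072765) + 14(1.0087) = 14.1018710 + 14.1218 = 28.2236710 amu
Mass defect Δm = 28.2236710 − 27.96925 = 0.2544210 amu
Converting to energy: 0.2544210 amu × 931.49 MeV/amu = 236.991 MeV
Dividing by A = 28 gives 8.464 MeV per nucleon.

8.46 MeV/nucleon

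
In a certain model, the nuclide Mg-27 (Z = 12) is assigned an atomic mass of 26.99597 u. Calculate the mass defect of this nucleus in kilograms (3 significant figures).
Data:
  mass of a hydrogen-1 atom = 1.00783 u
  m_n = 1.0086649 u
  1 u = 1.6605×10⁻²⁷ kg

3.79e-28 kg

Z = 12, so N = A − Z = 27 − 12 = 15.
Mass of separated nucleons = 12(1.00783) + 15(1.0086649) = 12.09396 + 15.1299735 = 27.2239335 u
Δm = 27.2239335 − 26.99597 = 0.2279635 u
In SI units: 0.2279635 u × 1.6605×10⁻²⁷ kg/u = 3.7853e-28 kg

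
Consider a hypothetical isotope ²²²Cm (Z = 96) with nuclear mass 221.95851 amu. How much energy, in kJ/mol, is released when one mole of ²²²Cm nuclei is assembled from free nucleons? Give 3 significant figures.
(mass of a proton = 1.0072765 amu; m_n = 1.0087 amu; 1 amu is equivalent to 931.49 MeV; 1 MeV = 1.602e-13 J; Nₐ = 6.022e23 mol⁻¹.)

1.65e+11 kJ/mol

Mass of separated nucleons = 96(1.0072765) + 126(1.0087) = 96.6985440 + 127.0962 = 223.7947440 amu
Mass defect Δm = 223.7947440 − 221.95851 = 1.8362340 amu
Converting to energy: 1.8362340 amu × 931.49 MeV/amu = 1710.43 MeV
Per nucleus in joules: 1710.43 MeV × 1.602e-13 J/MeV = 2.7401e-10 J
Per mole: 2.7401e-10 J × 6.022e23 mol⁻¹ = 1.6501e+14 J/mol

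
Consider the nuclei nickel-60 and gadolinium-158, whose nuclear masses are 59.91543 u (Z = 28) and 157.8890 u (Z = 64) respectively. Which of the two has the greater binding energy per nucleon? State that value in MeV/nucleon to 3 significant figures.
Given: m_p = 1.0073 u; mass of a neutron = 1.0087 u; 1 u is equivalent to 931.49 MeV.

nickel-60: Σm = 28(1.0073) + 32(1.0087) = 60.4828 u; Δm = 0.56737 u; E_B = 528.50 MeV; E_B/A = 8.808 MeV
gadolinium-158: Σm = 64(1.0073) + 94(1.0087) = 159.2850 u; Δm = 1.3960 u; E_B = 1300.4 MeV; E_B/A = 8.230 MeV
nickel-60 has the higher binding energy per nucleon, so it is the more tightly bound nucleus.

nickel-60; 8.81 MeV/nucleon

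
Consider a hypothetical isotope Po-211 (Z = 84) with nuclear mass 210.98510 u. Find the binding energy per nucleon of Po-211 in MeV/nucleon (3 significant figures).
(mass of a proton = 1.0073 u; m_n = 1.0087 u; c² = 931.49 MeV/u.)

The nucleus contains 84 protons and 211 − 84 = 127 neutrons.
Total constituent mass: 84 × 1.0073 + 127 × 1.0087 = 212.7181 u
Mass defect Δm = 212.7181 − 210.98510 = 1.73300 u
E_B = 1.73300 × 931.49 = 1614.27 MeV
BE/A = 1614.27 MeV / 211 = 7.651 MeV/nucleon

7.65 MeV/nucleon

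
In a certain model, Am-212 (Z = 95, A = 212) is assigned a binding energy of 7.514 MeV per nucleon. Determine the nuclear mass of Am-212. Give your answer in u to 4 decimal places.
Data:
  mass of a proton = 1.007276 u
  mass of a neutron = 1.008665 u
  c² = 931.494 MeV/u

Total binding energy = 212 × 7.514 = 1592.968 MeV
Mass defect = 1592.968 MeV / (931.494 MeV/u) = 1.710122 u
Constituent mass = 95(1.007276) + 117(1.008665) = 213.705025 u
Nuclear mass = 213.705025 − 1.710122 = 211.994903 u ≈ 211.9949 u (to 4 decimal places)

211.9949 u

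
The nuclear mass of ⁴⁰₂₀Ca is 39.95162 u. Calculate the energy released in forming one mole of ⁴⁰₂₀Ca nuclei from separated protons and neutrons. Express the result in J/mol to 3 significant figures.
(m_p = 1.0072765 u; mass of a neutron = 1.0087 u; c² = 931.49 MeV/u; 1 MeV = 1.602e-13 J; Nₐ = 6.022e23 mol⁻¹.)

3.31e+13 J/mol

Total constituent mass: 20 × 1.0072765 + 20 × 1.0087 = 40.3195300 u
Δm = 40.3195300 − 39.95162 = 0.3679100 u
Converting to energy: 0.3679100 u × 931.49 MeV/u = 342.704 MeV
Per nucleus in joules: 342.704 MeV × 1.602e-13 J/MeV = 5.4901e-11 J
Per mole: 5.4901e-11 J × 6.022e23 mol⁻¹ = 3.3061e+13 J/mol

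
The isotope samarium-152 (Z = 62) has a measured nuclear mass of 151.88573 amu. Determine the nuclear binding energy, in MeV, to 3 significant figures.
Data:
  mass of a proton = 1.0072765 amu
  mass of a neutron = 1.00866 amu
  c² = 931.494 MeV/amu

1250 MeV

With 62 protons and 90 neutrons (A = 152):
Total constituent mass: 62 × 1.0072765 + 90 × 1.00866 = 153.2305430 amu
Δm = 153.2305430 − 151.88573 = 1.3448130 amu
Converting to energy: 1.3448130 amu × 931.494 MeV/amu = 1252.69 MeV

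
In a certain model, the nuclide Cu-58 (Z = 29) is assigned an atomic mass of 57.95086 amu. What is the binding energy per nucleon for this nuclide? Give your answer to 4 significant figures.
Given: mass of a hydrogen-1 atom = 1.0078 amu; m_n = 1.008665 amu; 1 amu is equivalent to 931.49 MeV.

Σm = 29·m(¹H) + 29·m_n = 29.2262 + 29.251285 = 58.477485 amu
Δm = 58.477485 − 57.95086 = 0.526625 amu
E_B = 0.526625 × 931.49 = 490.546 MeV
Dividing by A = 58 gives 8.458 MeV per nucleon.

8.458 MeV/nucleon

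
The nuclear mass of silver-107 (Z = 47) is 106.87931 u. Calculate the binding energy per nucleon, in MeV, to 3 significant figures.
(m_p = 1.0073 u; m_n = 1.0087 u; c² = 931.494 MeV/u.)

8.58 MeV/nucleon

Z = 47, so N = A − Z = 107 − 47 = 60.
Total constituent mass: 47 × 1.0073 + 60 × 1.0087 = 107.8651 u
Δm = 107.8651 − 106.87931 = 0.98579 u
Binding energy = Δm·c² = 0.98579 × 931.494 MeV/u = 918.257 MeV
Per nucleon: 918.257 / 107 = 8.582 MeV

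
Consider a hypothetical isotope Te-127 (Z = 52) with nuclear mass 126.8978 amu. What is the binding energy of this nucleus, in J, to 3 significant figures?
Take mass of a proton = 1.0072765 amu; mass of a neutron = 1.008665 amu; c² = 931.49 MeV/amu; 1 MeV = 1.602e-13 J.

The nucleus contains 52 protons and 127 − 52 = 75 neutrons.
Mass of separated nucleons = 52(1.0072765) + 75(1.008665) = 52.3783780 + 75.649875 = 128.0282530 amu
Δm = 128.0282530 − 126.8978 = 1.1304530 amu
Converting to energy: 1.1304530 amu × 931.49 MeV/amu = 1053.01 MeV
In joules: 1053.01 MeV × 1.602e-13 J/MeV = 1.6869e-10 J

1.69e-10 J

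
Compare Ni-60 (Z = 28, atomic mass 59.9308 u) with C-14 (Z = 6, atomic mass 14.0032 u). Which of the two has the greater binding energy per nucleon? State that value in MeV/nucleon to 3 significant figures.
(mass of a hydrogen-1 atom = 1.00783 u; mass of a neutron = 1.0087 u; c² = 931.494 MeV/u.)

Ni-60; 8.80 MeV/nucleon

Ni-60: Σm = 28(1.00783) + 32(1.0087) = 60.49764 u; Δm = 0.56684 u; E_B = 528.01 MeV; E_B/A = 8.800 MeV
C-14: Σm = 6(1.00783) + 8(1.0087) = 14.11658 u; Δm = 0.11338 u; E_B = 105.61 MeV; E_B/A = 7.544 MeV
Ni-60 has the higher binding energy per nucleon, so it is the more tightly bound nucleus.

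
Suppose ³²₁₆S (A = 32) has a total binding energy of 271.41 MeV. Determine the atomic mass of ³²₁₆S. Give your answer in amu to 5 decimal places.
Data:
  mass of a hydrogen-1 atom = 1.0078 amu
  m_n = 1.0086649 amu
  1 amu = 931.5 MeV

31.97207 amu

Mass defect = 271.41 MeV / (931.5 MeV/amu) = 0.2913688 amu
Constituent mass = 16(1.0078) + 16(1.0086649) = 32.2634384 amu
Atomic mass = 32.2634384 − 0.2913688 = 31.9720696 amu ≈ 31.97207 amu (to 5 decimal places)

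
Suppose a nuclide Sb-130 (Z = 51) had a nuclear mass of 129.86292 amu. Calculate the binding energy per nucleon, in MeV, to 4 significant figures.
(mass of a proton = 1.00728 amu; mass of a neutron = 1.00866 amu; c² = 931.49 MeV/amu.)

Z = 51, so N = A − Z = 130 − 51 = 79.
Σm = 51·m_p + 79·m_n = 51.37128 + 79.68414 = 131.05542 amu
Mass defect Δm = 131.05542 − 129.86292 = 1.19250 amu
Binding energy = Δm·c² = 1.19250 × 931.49 MeV/amu = 1110.80 MeV
Per nucleon: 1110.80 / 130 = 8.545 MeV

8.545 MeV/nucleon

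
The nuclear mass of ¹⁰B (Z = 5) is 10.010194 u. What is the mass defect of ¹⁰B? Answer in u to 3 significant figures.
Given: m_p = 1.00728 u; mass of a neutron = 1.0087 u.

Mass of separated nucleons = 5(1.00728) + 5(1.0087) = 5.03640 + 5.0435 = 10.07990 u
Mass defect Δm = 10.07990 − 10.010194 = 0.069706 u

0.0697 u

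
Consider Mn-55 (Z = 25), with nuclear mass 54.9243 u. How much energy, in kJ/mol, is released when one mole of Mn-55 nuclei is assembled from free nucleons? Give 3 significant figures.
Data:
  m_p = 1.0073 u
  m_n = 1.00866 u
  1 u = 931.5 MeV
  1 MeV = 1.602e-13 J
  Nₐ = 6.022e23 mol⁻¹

Z = 25, so N = A − Z = 55 − 25 = 30.
Mass of separated nucleons = 25(1.0073) + 30(1.00866) = 25.1825 + 30.25980 = 55.44230 u
Δm = 55.44230 − 54.9243 = 0.51800 u
Converting to energy: 0.51800 u × 931.5 MeV/u = 482.517 MeV
Per nucleus in joules: 482.517 MeV × 1.602e-13 J/MeV = 7.7299e-11 J
Per mole: 7.7299e-11 J × 6.022e23 mol⁻¹ = 4.6549e+13 J/mol

4.65e+10 kJ/mol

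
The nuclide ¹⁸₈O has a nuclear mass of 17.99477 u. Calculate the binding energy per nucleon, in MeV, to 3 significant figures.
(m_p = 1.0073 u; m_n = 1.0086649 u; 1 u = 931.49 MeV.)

With 8 protons and 10 neutrons (A = 18):
Mass of separated nucleons = 8(1.0073) + 10(1.0086649) = 8.0584 + 10.0866490 = 18.1450490 u
Δm = 18.1450490 − 17.99477 = 0.1502790 u
Converting to energy: 0.1502790 u × 931.49 MeV/u = 139.983 MeV
Dividing by A = 18 gives 7.777 MeV per nucleon.

7.78 MeV/nucleon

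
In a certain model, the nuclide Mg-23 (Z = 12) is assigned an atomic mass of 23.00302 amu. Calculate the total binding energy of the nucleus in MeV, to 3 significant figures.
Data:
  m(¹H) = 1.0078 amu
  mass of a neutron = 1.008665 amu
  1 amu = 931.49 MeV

The nucleus contains 12 protons and 23 − 12 = 11 neutrons.
Σm = 12·m(¹H) + 11·m_n = 12.0936 + 11.095315 = 23.188915 amu
Δm = 23.188915 − 23.00302 = 0.185895 amu
E_B = 0.185895 × 931.49 = 173.159 MeV

173 MeV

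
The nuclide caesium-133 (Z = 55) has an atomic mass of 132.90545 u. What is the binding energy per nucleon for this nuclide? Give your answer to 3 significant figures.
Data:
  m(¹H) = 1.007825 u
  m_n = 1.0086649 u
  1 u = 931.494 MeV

Σm = 55·m(¹H) + 78·m_n = 55.430375 + 78.6758622 = 134.1062372 u
Mass defect Δm = 134.1062372 − 132.90545 = 1.2007872 u
E_B = 1.2007872 × 931.494 = 1118.53 MeV
Per nucleon: 1118.53 / 133 = 8.410 MeV

8.41 MeV/nucleon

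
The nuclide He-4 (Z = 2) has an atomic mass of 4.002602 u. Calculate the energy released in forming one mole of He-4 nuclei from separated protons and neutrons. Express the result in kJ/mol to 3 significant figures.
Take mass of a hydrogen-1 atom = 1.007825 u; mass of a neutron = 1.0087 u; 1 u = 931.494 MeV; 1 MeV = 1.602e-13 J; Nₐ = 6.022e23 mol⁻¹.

2.74e+09 kJ/mol

Σm = 2·m(¹H) + 2·m_n = 2.015650 + 2.0174 = 4.033050 u
Mass defect Δm = 4.033050 − 4.002602 = 0.030448 u
Converting to energy: 0.030448 u × 931.494 MeV/u = 28.3621 MeV
Per nucleus in joules: 28.3621 MeV × 1.602e-13 J/MeV = 4.5436e-12 J
Per mole: 4.5436e-12 J × 6.022e23 mol⁻¹ = 2.7362e+12 J/mol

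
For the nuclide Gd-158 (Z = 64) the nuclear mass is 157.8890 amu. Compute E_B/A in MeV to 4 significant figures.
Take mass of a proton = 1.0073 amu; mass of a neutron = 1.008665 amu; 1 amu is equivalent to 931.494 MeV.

8.211 MeV/nucleon

Z = 64, so N = A − Z = 158 − 64 = 94.
Mass of separated nucleons = 64(1.0073) + 94(1.008665) = 64.4672 + 94.814510 = 159.281710 amu
The mass defect is 159.281710 − 157.8890 = 1.392710 amu.
Converting to energy: 1.392710 amu × 931.494 MeV/amu = 1297.30 MeV
Per nucleon: 1297.30 / 158 = 8.211 MeV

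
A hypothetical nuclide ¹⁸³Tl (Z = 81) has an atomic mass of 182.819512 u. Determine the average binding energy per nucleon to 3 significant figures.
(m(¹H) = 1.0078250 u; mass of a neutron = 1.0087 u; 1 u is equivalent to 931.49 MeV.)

8.66 MeV/nucleon

With 81 protons and 102 neutrons (A = 183):
Σm = 81·m(¹H) + 102·m_n = 81.6338250 + 102.8874 = 184.5212250 u
The mass defect is 184.5212250 − 182.819512 = 1.7017130 u.
Converting to energy: 1.7017130 u × 931.49 MeV/u = 1585.13 MeV
BE/A = 1585.13 MeV / 183 = 8.662 MeV/nucleon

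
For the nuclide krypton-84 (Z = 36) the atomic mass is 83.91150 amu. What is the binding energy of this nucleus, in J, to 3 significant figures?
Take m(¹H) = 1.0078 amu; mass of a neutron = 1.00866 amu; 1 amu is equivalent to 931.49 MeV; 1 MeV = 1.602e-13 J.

The nucleus contains 36 protons and 84 − 36 = 48 neutrons.
Mass of separated nucleons = 36(1.0078) + 48(1.00866) = 36.2808 + 48.41568 = 84.69648 amu
Δm = 84.69648 − 83.91150 = 0.78498 amu
Binding energy = Δm·c² = 0.78498 × 931.49 MeV/amu = 731.201 MeV
In joules: 731.201 MeV × 1.602e-13 J/MeV = 1.1714e-10 J

1.17e-10 J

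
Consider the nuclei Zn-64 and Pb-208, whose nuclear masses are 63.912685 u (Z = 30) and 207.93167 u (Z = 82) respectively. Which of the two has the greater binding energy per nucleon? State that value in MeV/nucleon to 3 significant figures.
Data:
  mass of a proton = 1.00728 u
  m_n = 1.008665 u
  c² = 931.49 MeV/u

Zn-64; 8.74 MeV/nucleon

Zn-64: Σm = 30(1.00728) + 34(1.008665) = 64.513010 u; Δm = 0.600325 u; E_B = 559.197 MeV; E_B/A = 8.737 MeV
Pb-208: Σm = 82(1.00728) + 126(1.008665) = 209.688750 u; Δm = 1.757080 u; E_B = 1636.7 MeV; E_B/A = 7.869 MeV
Zn-64 has the higher binding energy per nucleon, so it is the more tightly bound nucleus.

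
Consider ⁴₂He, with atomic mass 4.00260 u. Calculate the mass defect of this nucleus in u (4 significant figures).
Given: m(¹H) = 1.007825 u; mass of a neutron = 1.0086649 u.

With 2 protons and 2 neutrons (A = 4):
Σm = 2·m(¹H) + 2·m_n = 2.015650 + 2.0173298 = 4.0329798 u
Mass defect Δm = 4.0329798 − 4.00260 = 0.0303798 u

0.03038 u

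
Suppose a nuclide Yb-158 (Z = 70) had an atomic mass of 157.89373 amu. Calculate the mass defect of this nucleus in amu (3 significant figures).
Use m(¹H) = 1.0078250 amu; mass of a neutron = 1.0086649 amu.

Σm = 70·m(¹H) + 88·m_n = 70.5477500 + 88.7625112 = 159.3102612 amu
Δm = 159.3102612 − 157.89373 = 1.4165312 amu

1.42 amu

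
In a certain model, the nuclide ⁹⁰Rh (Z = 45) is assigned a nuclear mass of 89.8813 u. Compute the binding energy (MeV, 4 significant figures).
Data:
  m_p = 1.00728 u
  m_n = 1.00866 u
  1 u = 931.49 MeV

With 45 protons and 45 neutrons (A = 90):
Mass of separated nucleons = 45(1.00728) + 45(1.00866) = 45.32760 + 45.38970 = 90.71730 u
Mass defect Δm = 90.71730 − 89.8813 = 0.83600 u
Converting to energy: 0.83600 u × 931.49 MeV/u = 778.726 MeV

778.7 MeV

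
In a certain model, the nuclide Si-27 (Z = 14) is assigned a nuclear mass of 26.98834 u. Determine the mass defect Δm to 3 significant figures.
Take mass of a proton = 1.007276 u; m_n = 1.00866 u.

0.226 u

Z = 14, so N = A − Z = 27 − 14 = 13.
Mass of separated nucleons = 14(1.007276) + 13(1.00866) = 14.101864 + 13.11258 = 27.214444 u
Mass defect Δm = 27.214444 − 26.98834 = 0.226104 u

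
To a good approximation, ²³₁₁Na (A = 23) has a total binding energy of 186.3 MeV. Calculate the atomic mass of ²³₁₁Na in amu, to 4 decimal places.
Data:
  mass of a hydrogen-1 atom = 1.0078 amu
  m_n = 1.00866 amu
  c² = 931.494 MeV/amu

Mass defect = 186.3 MeV / (931.494 MeV/amu) = 0.200001 amu
Constituent mass = 11(1.0078) + 12(1.00866) = 23.18972 amu
Atomic mass = 23.18972 − 0.200001 = 22.989719 amu ≈ 22.9897 amu (to 4 decimal places)

22.9897 amu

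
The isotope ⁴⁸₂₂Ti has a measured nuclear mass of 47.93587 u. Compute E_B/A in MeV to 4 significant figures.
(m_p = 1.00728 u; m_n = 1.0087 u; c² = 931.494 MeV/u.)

With 22 protons and 26 neutrons (A = 48):
Mass of separated nucleons = 22(1.00728) + 26(1.0087) = 22.16016 + 26.2262 = 48.38636 u
Mass defect Δm = 48.38636 − 47.93587 = 0.45049 u
E_B = 0.45049 × 931.494 = 419.629 MeV
Dividing by A = 48 gives 8.742 MeV per nucleon.

8.742 MeV/nucleon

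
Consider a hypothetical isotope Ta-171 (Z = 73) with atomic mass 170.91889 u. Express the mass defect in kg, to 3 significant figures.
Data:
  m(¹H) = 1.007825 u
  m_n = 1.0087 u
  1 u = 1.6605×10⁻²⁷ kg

2.50e-27 kg

Total constituent mass: 73 × 1.007825 + 98 × 1.0087 = 172.423825 u
The mass defect is 172.423825 − 170.91889 = 1.504935 u.
In SI units: 1.504935 u × 1.6605×10⁻²⁷ kg/u = 2.4989e-27 kg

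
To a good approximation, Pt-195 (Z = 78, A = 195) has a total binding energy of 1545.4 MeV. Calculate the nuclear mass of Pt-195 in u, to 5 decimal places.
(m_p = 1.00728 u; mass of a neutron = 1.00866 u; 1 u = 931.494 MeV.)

Mass defect = 1545.4 MeV / (931.494 MeV/u) = 1.6590552 u
Constituent mass = 78(1.00728) + 117(1.00866) = 196.58106 u
Nuclear mass = 196.58106 − 1.6590552 = 194.9220048 u ≈ 194.92200 u (to 5 decimal places)

194.92200 u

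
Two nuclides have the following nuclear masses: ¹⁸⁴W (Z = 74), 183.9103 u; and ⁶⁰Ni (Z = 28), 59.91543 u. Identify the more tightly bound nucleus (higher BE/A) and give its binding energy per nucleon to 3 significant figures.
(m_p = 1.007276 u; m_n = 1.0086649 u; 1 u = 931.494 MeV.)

⁶⁰Ni; 8.78 MeV/nucleon

¹⁸⁴W: Σm = 74(1.007276) + 110(1.0086649) = 185.4915630 u; Δm = 1.5812630 u; E_B = 1472.9 MeV; E_B/A = 8.005 MeV
⁶⁰Ni: Σm = 28(1.007276) + 32(1.0086649) = 60.4810048 u; Δm = 0.5655748 u; E_B = 526.8295 MeV; E_B/A = 8.780 MeV
⁶⁰Ni has the higher binding energy per nucleon, so it is the more tightly bound nucleus.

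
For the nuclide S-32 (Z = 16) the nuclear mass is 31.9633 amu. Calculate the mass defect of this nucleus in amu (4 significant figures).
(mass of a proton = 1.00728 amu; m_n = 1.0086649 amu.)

Z = 16, so N = A − Z = 32 − 16 = 16.
Σm = 16·m_p + 16·m_n = 16.11648 + 16.1386384 = 32.2551184 amu
Δm = 32.2551184 − 31.9633 = 0.2918184 amu

0.2918 amu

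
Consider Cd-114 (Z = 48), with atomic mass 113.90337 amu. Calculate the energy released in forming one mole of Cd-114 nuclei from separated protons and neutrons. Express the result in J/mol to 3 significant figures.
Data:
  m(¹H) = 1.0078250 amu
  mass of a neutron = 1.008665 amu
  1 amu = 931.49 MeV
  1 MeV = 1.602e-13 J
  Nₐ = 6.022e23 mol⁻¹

9.38e+13 J/mol

Σm = 48·m(¹H) + 66·m_n = 48.3756000 + 66.571890 = 114.9474900 amu
The mass defect is 114.9474900 − 113.90337 = 1.0441200 amu.
Converting to energy: 1.0441200 amu × 931.49 MeV/amu = 972.587 MeV
Per nucleus in joules: 972.587 MeV × 1.602e-13 J/MeV = 1.5581e-10 J
Per mole: 1.5581e-10 J × 6.022e23 mol⁻¹ = 9.3829e+13 J/mol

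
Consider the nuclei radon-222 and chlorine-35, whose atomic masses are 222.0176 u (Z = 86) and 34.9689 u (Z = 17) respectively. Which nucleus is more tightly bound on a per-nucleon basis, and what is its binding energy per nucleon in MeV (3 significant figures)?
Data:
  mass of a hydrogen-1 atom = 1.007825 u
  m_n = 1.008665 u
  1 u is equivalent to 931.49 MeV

radon-222: Σm = 86(1.007825) + 136(1.008665) = 223.851390 u; Δm = 1.833790 u; E_B = 1708.16 MeV; E_B/A = 7.694 MeV
chlorine-35: Σm = 17(1.007825) + 18(1.008665) = 35.288995 u; Δm = 0.320095 u; E_B = 298.17 MeV; E_B/A = 8.519 MeV
chlorine-35 has the higher binding energy per nucleon, so it is the more tightly bound nucleus.

chlorine-35; 8.52 MeV/nucleon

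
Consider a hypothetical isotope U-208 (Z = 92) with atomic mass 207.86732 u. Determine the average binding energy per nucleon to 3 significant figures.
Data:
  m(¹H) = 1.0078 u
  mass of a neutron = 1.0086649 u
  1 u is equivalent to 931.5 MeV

The nucleus contains 92 protons and 208 − 92 = 116 neutrons.
Mass of separated nucleons = 92(1.0078) + 116(1.0086649) = 92.7176 + 117.0051284 = 209.7227284 u
Δm = 209.7227284 − 207.86732 = 1.8554084 u
Converting to energy: 1.8554084 u × 931.5 MeV/u = 1728.31 MeV
Per nucleon: 1728.31 / 208 = 8.309 MeV

8.31 MeV/nucleon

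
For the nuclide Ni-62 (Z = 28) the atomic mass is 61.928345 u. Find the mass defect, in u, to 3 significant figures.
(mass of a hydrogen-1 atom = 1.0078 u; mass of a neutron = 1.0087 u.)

0.586 u

With 28 protons and 34 neutrons (A = 62):
Mass of separated nucleons = 28(1.0078) + 34(1.0087) = 28.2184 + 34.2958 = 62.5142 u
Δm = 62.5142 − 61.928345 = 0.585855 u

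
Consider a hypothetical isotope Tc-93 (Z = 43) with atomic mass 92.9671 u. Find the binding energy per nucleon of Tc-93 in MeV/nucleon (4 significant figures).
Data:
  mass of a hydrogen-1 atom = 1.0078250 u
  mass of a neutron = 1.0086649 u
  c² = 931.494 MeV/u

Z = 43, so N = A − Z = 93 − 43 = 50.
Mass of separated nucleons = 43(1.0078250) + 50(1.0086649) = 43.3364750 + 50.4332450 = 93.7697200 u
Δm = 93.7697200 − 92.9671 = 0.8026200 u
E_B = 0.8026200 × 931.494 = 747.636 MeV
BE/A = 747.636 MeV / 93 = 8.039 MeV/nucleon

8.039 MeV/nucleon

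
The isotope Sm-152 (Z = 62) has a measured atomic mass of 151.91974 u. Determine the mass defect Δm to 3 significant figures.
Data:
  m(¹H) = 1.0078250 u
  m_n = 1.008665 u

1.35 u

Z = 62, so N = A − Z = 152 − 62 = 90.
Mass of separated nucleons = 62(1.0078250) + 90(1.008665) = 62.4851500 + 90.779850 = 153.2650000 u
Δm = 153.2650000 − 151.91974 = 1.3452600 u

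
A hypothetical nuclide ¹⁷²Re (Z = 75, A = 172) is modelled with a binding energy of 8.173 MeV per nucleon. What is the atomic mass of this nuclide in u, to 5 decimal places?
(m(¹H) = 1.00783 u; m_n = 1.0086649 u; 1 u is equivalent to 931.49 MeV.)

171.91860 u

Total binding energy = 172 × 8.173 = 1405.756 MeV
Mass defect = 1405.756 MeV / (931.49 MeV/u) = 1.5091477 u
Constituent mass = 75(1.00783) + 97(1.0086649) = 173.4277453 u
Atomic mass = 173.4277453 − 1.5091477 = 171.9185976 u ≈ 171.91860 u (to 5 decimal places)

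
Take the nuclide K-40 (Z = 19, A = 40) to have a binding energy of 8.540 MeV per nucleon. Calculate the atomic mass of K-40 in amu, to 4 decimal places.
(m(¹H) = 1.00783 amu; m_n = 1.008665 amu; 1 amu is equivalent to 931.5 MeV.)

39.9640 amu

Total binding energy = 40 × 8.540 = 341.600 MeV
Mass defect = 341.600 MeV / (931.5 MeV/amu) = 0.366720 amu
Constituent mass = 19(1.00783) + 21(1.008665) = 40.330735 amu
Atomic mass = 40.330735 − 0.366720 = 39.964015 amu ≈ 39.9640 amu (to 4 decimal places)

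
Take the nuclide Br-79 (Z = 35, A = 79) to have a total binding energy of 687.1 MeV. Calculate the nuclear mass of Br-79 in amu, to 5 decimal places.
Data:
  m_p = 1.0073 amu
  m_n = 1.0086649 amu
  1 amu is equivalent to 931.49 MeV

Mass defect = 687.1 MeV / (931.49 MeV/amu) = 0.7376354 amu
Constituent mass = 35(1.0073) + 44(1.0086649) = 79.6367556 amu
Nuclear mass = 79.6367556 − 0.7376354 = 78.8991202 amu ≈ 78.89912 amu (to 5 decimal places)

78.89912 amu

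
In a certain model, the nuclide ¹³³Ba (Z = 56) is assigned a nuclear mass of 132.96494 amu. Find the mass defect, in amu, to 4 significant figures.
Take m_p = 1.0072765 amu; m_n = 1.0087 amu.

The nucleus contains 56 protons and 133 − 56 = 77 neutrons.
Σm = 56·m_p + 77·m_n = 56.4074840 + 77.6699 = 134.0773840 amu
Mass defect Δm = 134.0773840 − 132.96494 = 1.1124440 amu

1.112 amu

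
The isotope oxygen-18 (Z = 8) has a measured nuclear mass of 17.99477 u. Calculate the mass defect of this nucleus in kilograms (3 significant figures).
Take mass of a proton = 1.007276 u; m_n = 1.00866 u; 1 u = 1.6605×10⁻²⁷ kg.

The nucleus contains 8 protons and 18 − 8 = 10 neutrons.
Σm = 8·m_p + 10·m_n = 8.058208 + 10.08660 = 18.144808 u
Mass defect Δm = 18.144808 − 17.99477 = 0.150038 u
In SI units: 0.150038 u × 1.6605×10⁻²⁷ kg/u = 2.4914e-28 kg

2.49e-28 kg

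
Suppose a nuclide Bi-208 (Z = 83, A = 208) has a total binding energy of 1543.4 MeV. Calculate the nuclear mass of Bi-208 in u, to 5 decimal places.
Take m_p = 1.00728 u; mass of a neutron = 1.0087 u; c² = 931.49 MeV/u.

Mass defect = 1543.4 MeV / (931.49 MeV/u) = 1.6569153 u
Constituent mass = 83(1.00728) + 125(1.0087) = 209.69174 u
Nuclear mass = 209.69174 − 1.6569153 = 208.0348247 u ≈ 208.03482 u (to 5 decimal places)

208.03482 u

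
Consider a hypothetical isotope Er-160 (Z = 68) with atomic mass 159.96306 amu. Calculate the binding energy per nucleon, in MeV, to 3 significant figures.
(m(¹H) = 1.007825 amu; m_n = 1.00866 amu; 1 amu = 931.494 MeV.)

Σm = 68·m(¹H) + 92·m_n = 68.532100 + 92.79672 = 161.328820 amu
The mass defect is 161.328820 − 159.96306 = 1.365760 amu.
Binding energy = Δm·c² = 1.365760 × 931.494 MeV/amu = 1272.20 MeV
Dividing by A = 160 gives 7.951 MeV per nucleon.

7.95 MeV/nucleon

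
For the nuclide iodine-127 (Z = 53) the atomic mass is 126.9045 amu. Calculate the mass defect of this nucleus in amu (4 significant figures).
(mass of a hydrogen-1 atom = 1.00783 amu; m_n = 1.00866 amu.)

The nucleus contains 53 protons and 127 − 53 = 74 neutrons.
Total constituent mass: 53 × 1.00783 + 74 × 1.00866 = 128.05583 amu
Δm = 128.05583 − 126.9045 = 1.15133 amu

1.151 amu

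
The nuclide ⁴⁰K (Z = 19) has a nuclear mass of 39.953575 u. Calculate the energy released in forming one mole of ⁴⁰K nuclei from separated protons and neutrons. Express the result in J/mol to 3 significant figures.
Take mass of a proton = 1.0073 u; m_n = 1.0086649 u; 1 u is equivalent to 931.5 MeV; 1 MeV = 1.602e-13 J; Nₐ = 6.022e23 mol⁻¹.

3.30e+13 J/mol

Mass of separated nucleons = 19(1.0073) + 21(1.0086649) = 19.1387 + 21.1819629 = 40.3206629 u
Mass defect Δm = 40.3206629 − 39.953575 = 0.3670879 u
E_B = 0.3670879 × 931.5 = 341.942 MeV
Per nucleus in joules: 341.942 MeV × 1.602e-13 J/MeV = 5.4779e-11 J
Per mole: 5.4779e-11 J × 6.022e23 mol⁻¹ = 3.2988e+13 J/mol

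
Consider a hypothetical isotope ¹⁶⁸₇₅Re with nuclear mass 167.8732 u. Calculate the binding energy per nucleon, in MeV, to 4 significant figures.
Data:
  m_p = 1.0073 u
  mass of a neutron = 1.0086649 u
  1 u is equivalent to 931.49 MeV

8.207 MeV/nucleon

With 75 protons and 93 neutrons (A = 168):
Total constituent mass: 75 × 1.0073 + 93 × 1.0086649 = 169.3533357 u
Δm = 169.3533357 − 167.8732 = 1.4801357 u
Binding energy = Δm·c² = 1.4801357 × 931.49 MeV/u = 1378.73 MeV
Per nucleon: 1378.73 / 168 = 8.207 MeV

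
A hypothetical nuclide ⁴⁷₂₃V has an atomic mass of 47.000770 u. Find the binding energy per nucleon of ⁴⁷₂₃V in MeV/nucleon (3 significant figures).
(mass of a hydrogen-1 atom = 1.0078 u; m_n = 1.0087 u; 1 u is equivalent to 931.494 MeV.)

7.68 MeV/nucleon

Mass of separated nucleons = 23(1.0078) + 24(1.0087) = 23.1794 + 24.2088 = 47.3882 u
The mass defect is 47.3882 − 47.000770 = 0.387430 u.
Converting to energy: 0.387430 u × 931.494 MeV/u = 360.889 MeV
Per nucleon: 360.889 / 47 = 7.678 MeV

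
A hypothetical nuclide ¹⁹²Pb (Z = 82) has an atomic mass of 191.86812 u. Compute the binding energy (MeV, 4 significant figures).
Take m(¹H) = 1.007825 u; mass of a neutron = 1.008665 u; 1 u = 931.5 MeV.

The nucleus contains 82 protons and 192 − 82 = 110 neutrons.
Σm = 82·m(¹H) + 110·m_n = 82.641650 + 110.953150 = 193.594800 u
Mass defect Δm = 193.594800 − 191.86812 = 1.726680 u
Converting to energy: 1.726680 u × 931.5 MeV/u = 1608.40 MeV

1608 MeV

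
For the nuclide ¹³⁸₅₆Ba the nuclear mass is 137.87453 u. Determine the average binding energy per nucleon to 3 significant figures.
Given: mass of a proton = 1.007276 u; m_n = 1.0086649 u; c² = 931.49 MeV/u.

With 56 protons and 82 neutrons (A = 138):
Total constituent mass: 56 × 1.007276 + 82 × 1.0086649 = 139.1179778 u
Mass defect Δm = 139.1179778 − 137.87453 = 1.2434478 u
E_B = 1.2434478 × 931.49 = 1158.26 MeV
BE/A = 1158.26 MeV / 138 = 8.393 MeV/nucleon

8.39 MeV/nucleon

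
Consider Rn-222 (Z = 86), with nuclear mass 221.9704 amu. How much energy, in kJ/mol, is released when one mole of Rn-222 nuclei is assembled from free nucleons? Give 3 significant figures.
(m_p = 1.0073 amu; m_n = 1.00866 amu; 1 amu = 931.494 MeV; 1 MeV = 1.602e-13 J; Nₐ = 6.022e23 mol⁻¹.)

1.65e+11 kJ/mol

Mass of separated nucleons = 86(1.0073) + 136(1.00866) = 86.6278 + 137.17776 = 223.80556 amu
The mass defect is 223.80556 − 221.9704 = 1.83516 amu.
Binding energy = Δm·c² = 1.83516 × 931.494 MeV/amu = 1709.44 MeV
Per nucleus in joules: 1709.44 MeV × 1.602e-13 J/MeV = 2.7385e-10 J
Per mole: 2.7385e-10 J × 6.022e23 mol⁻¹ = 1.6491e+14 J/mol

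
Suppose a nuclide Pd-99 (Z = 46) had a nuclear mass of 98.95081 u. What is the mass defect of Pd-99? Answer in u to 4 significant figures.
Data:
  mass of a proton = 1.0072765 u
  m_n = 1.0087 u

Z = 46, so N = A − Z = 99 − 46 = 53.
Total constituent mass: 46 × 1.0072765 + 53 × 1.0087 = 99.7958190 u
Δm = 99.7958190 − 98.95081 = 0.8450090 u

0.8450 u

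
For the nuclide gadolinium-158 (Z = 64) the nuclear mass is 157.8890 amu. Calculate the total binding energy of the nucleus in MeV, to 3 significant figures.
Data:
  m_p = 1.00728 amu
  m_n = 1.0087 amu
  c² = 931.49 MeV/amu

With 64 protons and 94 neutrons (A = 158):
Total constituent mass: 64 × 1.00728 + 94 × 1.0087 = 159.28372 amu
The mass defect is 159.28372 − 157.8890 = 1.39472 amu.
Binding energy = Δm·c² = 1.39472 × 931.49 MeV/amu = 1299.17 MeV

1300 MeV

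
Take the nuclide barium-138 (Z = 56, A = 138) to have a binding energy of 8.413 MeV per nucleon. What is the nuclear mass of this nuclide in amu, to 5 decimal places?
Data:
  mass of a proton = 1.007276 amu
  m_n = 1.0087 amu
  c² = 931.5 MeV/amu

Total binding energy = 138 × 8.413 = 1160.994 MeV
Mass defect = 1160.994 MeV / (931.5 MeV/amu) = 1.2463704 amu
Constituent mass = 56(1.007276) + 82(1.0087) = 139.120856 amu
Nuclear mass = 139.120856 − 1.2463704 = 137.8744856 amu ≈ 137.87449 amu (to 5 decimal places)

137.87449 amu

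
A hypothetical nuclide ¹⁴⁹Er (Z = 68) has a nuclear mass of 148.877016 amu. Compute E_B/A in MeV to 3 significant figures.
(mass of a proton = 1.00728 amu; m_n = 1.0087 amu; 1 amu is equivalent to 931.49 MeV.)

8.27 MeV/nucleon

The nucleus contains 68 protons and 149 − 68 = 81 neutrons.
Mass of separated nucleons = 68(1.00728) + 81(1.0087) = 68.49504 + 81.7047 = 150.19974 amu
Mass defect Δm = 150.19974 − 148.877016 = 1.322724 amu
Binding energy = Δm·c² = 1.322724 × 931.49 MeV/amu = 1232.10 MeV
BE/A = 1232.10 MeV / 149 = 8.269 MeV/nucleon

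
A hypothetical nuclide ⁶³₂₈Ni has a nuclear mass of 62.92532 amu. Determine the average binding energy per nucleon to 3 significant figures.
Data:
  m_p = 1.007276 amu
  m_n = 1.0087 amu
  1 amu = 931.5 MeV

8.62 MeV/nucleon

With 28 protons and 35 neutrons (A = 63):
Mass of separated nucleons = 28(1.007276) + 35(1.0087) = 28.203728 + 35.3045 = 63.508228 amu
The mass defect is 63.508228 − 62.92532 = 0.582908 amu.
Binding energy = Δm·c² = 0.582908 × 931.5 MeV/amu = 542.979 MeV
Dividing by A = 63 gives 8.619 MeV per nucleon.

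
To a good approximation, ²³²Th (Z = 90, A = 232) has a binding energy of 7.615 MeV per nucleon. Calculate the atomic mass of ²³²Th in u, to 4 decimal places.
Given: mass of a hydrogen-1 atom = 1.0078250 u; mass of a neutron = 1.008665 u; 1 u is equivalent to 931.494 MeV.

Total binding energy = 232 × 7.615 = 1766.680 MeV
Mass defect = 1766.680 MeV / (931.494 MeV/u) = 1.896609 u
Constituent mass = 90(1.0078250) + 142(1.008665) = 233.9346800 u
Atomic mass = 233.9346800 − 1.896609 = 232.0380710 u ≈ 232.0381 u (to 4 decimal places)

232.0381 u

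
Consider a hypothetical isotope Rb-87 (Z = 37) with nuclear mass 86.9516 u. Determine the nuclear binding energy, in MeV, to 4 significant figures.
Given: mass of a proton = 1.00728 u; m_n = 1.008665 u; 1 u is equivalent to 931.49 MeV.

699.6 MeV

The nucleus contains 37 protons and 87 − 37 = 50 neutrons.
Total constituent mass: 37 × 1.00728 + 50 × 1.008665 = 87.702610 u
Δm = 87.702610 − 86.9516 = 0.751010 u
Binding energy = Δm·c² = 0.751010 × 931.49 MeV/u = 699.558 MeV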